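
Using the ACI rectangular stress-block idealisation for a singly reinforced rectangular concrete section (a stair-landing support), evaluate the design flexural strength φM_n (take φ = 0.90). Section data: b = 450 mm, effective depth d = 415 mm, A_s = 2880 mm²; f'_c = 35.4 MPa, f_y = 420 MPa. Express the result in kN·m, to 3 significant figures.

T = A_s f_y = 2880 × 420 = 1209600 N = 1209.6 kN.
From C = T: a = T/(0.85 f'_c b) = 1209600/(0.85 × 35.4 × 450) = 89.33 mm.
M_n = T(d − a/2) = 1209.6 kN × (415 − 44.665) mm = 447.96 kN·m.
φM_n = 0.90 × 447.96 = 403.16 kN·m.

φM_n ≈ 403 kN·m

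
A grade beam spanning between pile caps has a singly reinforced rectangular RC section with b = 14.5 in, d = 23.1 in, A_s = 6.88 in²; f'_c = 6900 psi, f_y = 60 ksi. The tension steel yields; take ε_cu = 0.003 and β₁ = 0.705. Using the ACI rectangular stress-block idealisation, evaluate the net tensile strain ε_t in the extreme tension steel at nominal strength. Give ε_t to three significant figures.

a = A_s f_y/(0.85 f'_c b) = 4.854 in.
β₁ = 0.705, so c = a/β₁ = 4.854/0.705 = 6.885 in.
From the linear strain diagram with ε_cu = 0.003: ε_t = 0.003 (d − c)/c = 0.003 × (23.1 − 6.885)/6.885 = 0.00707.
Since ε_t ≥ 0.005, the section is tension-controlled.

ε_t ≈ 0.00707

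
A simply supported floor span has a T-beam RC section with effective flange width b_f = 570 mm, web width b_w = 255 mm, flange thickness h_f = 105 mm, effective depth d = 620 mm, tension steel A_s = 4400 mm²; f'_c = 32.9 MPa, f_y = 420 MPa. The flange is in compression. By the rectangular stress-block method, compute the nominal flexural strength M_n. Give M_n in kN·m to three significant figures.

Tension: T = A_s f_y = 4400 × 420 = 1848000 N.
Try a within the flange: a = T/(0.85 f'_c b_f) = 1848000/(0.85 × 32.9 × 570) = 115.93 mm.
a = 115.93 > h_f = 105 mm: the block extends into the web. Split into flange-overhang and web parts.
C_f = 0.85 f'_c (b_f − b_w) h_f = 0.85 × 32.9 × (570 − 255) × 105 = 924942 N.
Remaining web compression depth: a_w = (T − C_f)/(0.85 f'_c b_w) = (1848000 − 924942)/(0.85 × 32.9 × 255) = 129.44 mm.
M_n = C_f(d − h_f/2) + (T − C_f)(d − a_w/2) = 924942 × (620 − 52.5) + 923058 × (620 − 64.72) = 524.90 + 512.56 = 1037.46 × 10⁶ N·mm.
M_n = 1037.46 kN·m.

M_n ≈ 1040 kN·m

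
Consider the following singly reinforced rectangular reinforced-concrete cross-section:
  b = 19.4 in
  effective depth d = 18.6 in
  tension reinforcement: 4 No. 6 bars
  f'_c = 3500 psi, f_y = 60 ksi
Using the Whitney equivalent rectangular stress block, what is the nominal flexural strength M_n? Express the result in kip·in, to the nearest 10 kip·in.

M_n ≈ 1870 kip·in

A_s = 4 × 0.44 = 1.76 in².
T = A_s f_y = 1.76 × 60 = 105.6 kips.
a = T/(0.85 f'_c b) = 105.6/(0.85 × 3.5 × 19.4) = 1.830 in.
M_n = T(d − a/2) = 105.6 × (18.6 − 0.915) = 1867.5 kip·in.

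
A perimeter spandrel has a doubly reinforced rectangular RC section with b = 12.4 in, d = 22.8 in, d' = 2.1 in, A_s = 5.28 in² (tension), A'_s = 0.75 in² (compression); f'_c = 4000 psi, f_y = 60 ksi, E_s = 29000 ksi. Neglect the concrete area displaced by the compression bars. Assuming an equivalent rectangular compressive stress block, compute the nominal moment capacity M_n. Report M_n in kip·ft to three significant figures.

M_n ≈ 521 kip·ft

Assume both steels yield.
a = (A_s − A'_s) f_y/(0.85 f'_c b) = (5.28 − 0.75) × 60/(0.85 × 4 × 12.4) = 6.447 in.
c = a/β₁ = 6.447/0.85 = 7.585 in; ε'_s = 0.003(c − d')/c = 0.0022 ≥ ε_y = 0.0021, so the compression steel yields.
M_n = (A_s − A'_s) f_y (d − a/2) + A'_s f_y (d − d') = 271.8 × (22.8 − 3.2235) + 45 × (22.8 − 2.1) = 5320.9 + 931.5 = 6252.4 kip·in = 6252.4/12 = 521.03 kip·ft.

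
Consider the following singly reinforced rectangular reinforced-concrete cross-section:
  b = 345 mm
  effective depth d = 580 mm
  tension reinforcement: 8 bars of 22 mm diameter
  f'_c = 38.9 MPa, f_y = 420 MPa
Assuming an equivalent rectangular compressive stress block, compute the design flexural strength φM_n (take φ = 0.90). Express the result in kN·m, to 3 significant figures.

A_s = 8 × 380 = 3040 mm².
T = A_s f_y = 3040 × 420 = 1276800 N = 1276.8 kN.
From C = T: a = T/(0.85 f'_c b) = 1276800/(0.85 × 38.9 × 345) = 111.93 mm.
M_n = T(d − a/2) = 1276.8 kN × (580 − 55.965) mm = 669.09 kN·m.
φM_n = 0.90 × 669.09 = 602.18 kN·m.

φM_n ≈ 602 kN·m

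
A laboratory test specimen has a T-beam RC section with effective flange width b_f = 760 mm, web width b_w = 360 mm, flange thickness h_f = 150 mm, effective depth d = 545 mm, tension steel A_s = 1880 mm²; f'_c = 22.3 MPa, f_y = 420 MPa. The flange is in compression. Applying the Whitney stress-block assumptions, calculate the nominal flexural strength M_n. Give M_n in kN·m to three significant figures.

M_n ≈ 409 kN·m

Tension: T = A_s f_y = 1880 × 420 = 789600 N.
Try a within the flange: a = T/(0.85 f'_c b_f) = 789600/(0.85 × 22.3 × 760) = 54.81 mm.
Since a = 54.81 ≤ h_f = 150 mm, the stress block lies entirely in the flange; analyse as a rectangular beam of width b_f.
M_n = T(d − a/2) = 789600 × (545 − 27.405) = 408.69 × 10⁶ N·mm.
M_n = 408.69 kN·m.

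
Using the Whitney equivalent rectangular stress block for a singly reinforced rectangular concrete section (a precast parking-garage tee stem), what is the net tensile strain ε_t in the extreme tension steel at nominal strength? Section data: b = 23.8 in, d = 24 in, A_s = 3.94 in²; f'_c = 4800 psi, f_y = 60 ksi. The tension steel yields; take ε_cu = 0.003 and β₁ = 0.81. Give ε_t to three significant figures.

a = A_s f_y/(0.85 f'_c b) = 2.435 in.
β₁ = 0.81, so c = a/β₁ = 2.435/0.81 = 3.006 in.
From the linear strain diagram with ε_cu = 0.003: ε_t = 0.003 (d − c)/c = 0.003 × (24 − 3.006)/3.006 = 0.0210.
Since ε_t ≥ 0.005, the section is tension-controlled.

ε_t ≈ 0.0210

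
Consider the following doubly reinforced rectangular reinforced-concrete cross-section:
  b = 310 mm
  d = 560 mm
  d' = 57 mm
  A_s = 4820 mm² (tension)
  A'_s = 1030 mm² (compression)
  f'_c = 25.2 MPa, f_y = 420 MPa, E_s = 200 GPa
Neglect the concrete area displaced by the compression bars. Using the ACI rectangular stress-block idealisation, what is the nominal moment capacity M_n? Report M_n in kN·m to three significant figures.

M_n ≈ 918 kN·m

Assume both tension and compression steel yield.
Net tension couple steel: A_s − A'_s = 3790 mm².
a = (A_s − A'_s) f_y / (0.85 f'_c b) = 1591800/(0.85 × 25.2 × 310) = 239.72 mm.
c = a/β₁ = 239.72/0.85 = 282.02 mm; ε'_s = 0.003(c − d')/c = 0.0024 ≥ f_y/E_s = 0.0021, so compression steel does yield.
M_n = (A_s − A'_s) f_y (d − a/2) + A'_s f_y (d − d') = [1591800 × (560 − 119.86) + 432600 × (560 − 57)] × 10⁻⁶ = 700.61 + 217.60 = 918.21 kN·m.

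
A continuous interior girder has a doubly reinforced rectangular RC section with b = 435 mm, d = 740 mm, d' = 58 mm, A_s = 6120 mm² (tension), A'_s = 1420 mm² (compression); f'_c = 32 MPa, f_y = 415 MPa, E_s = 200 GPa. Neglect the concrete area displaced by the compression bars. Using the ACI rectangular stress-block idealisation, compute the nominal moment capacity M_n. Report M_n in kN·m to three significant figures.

Assume both tension and compression steel yield.
Net tension couple steel: A_s − A'_s = 4700 mm².
a = (A_s − A'_s) f_y / (0.85 f'_c b) = 1950500/(0.85 × 32 × 435) = 164.85 mm.
c = a/β₁ = 164.85/0.821 = 200.79 mm; ε'_s = 0.003(c − d')/c = 0.0021 ≥ f_y/E_s = 0.0021, so compression steel does yield.
M_n = (A_s − A'_s) f_y (d − a/2) + A'_s f_y (d − d') = [1950500 × (740 − 82.425) + 589300 × (740 − 58)] × 10⁻⁶ = 1282.60 + 401.90 = 1684.50 kN·m.

M_n ≈ 1680 kN·m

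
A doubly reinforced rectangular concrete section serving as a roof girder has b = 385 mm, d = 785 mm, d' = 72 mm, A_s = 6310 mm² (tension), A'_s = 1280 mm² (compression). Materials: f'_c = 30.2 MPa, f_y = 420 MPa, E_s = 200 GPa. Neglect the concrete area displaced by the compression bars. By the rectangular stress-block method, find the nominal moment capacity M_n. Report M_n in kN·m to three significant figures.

M_n ≈ 1820 kN·m

Assume both tension and compression steel yield.
Net tension couple steel: A_s − A'_s = 5030 mm².
a = (A_s − A'_s) f_y / (0.85 f'_c b) = 2112600/(0.85 × 30.2 × 385) = 213.76 mm.
c = a/β₁ = 213.76/0.834 = 256.31 mm; ε'_s = 0.003(c − d')/c = 0.0022 ≥ f_y/E_s = 0.0021, so compression steel does yield.
M_n = (A_s − A'_s) f_y (d − a/2) + A'_s f_y (d − d') = [2112600 × (785 − 106.88) + 537600 × (785 − 72)] × 10⁻⁶ = 1432.60 + 383.31 = 1815.91 kN·m.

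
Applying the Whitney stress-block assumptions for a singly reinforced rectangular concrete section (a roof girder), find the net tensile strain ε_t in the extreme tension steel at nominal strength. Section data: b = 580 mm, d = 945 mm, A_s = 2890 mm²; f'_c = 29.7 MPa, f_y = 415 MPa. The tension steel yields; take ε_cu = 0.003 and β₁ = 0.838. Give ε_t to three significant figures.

ε_t ≈ 0.0260

a = A_s f_y/(0.85 f'_c b) = 81.91 mm.
β₁ = 0.838, so c = a/β₁ = 81.91/0.838 = 97.74 mm.
From the linear strain diagram with ε_cu = 0.003: ε_t = 0.003 (d − c)/c = 0.003 × (945 − 97.74)/97.74 = 0.0260.
Since ε_t ≥ 0.005, the section is tension-controlled.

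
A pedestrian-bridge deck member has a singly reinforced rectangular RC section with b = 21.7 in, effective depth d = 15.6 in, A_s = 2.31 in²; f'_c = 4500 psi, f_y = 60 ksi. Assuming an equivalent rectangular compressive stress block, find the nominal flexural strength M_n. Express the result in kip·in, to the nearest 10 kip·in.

T = A_s f_y = 2.31 × 60 = 138.6 kips.
a = T/(0.85 f'_c b) = 138.6/(0.85 × 4.5 × 21.7) = 1.670 in.
M_n = T(d − a/2) = 138.6 × (15.6 − 0.835) = 2046.4 kip·in.

M_n ≈ 2050 kip·in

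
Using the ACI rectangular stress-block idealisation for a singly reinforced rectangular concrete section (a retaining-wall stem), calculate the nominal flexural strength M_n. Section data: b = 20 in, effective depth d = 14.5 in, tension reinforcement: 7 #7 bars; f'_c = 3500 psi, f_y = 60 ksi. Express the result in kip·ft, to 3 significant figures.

M_n ≈ 260 kip·ft

A_s = 7 × 0.6 = 4.2 in².
T = A_s f_y = 4.2 × 60 = 252 kips.
a = T/(0.85 f'_c b) = 252/(0.85 × 3.5 × 20) = 4.235 in.
M_n = T(d − a/2) = 252 × (14.5 − 2.1175) = 3120.4 kip·in = 3120.4/12 = 260.03 kip·ft.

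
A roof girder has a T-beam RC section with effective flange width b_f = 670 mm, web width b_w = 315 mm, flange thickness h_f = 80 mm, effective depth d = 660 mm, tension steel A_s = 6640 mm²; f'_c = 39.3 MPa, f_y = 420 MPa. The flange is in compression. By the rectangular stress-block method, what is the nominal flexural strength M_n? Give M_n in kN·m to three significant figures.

Tension: T = A_s f_y = 6640 × 420 = 2788800 N.
Try a within the flange: a = T/(0.85 f'_c b_f) = 2788800/(0.85 × 39.3 × 670) = 124.60 mm.
a = 124.60 > h_f = 80 mm: the block extends into the web. Split into flange-overhang and web parts.
C_f = 0.85 f'_c (b_f − b_w) h_f = 0.85 × 39.3 × (670 − 315) × 80 = 948702 N.
Remaining web compression depth: a_w = (T − C_f)/(0.85 f'_c b_w) = (2788800 − 948702)/(0.85 × 39.3 × 315) = 174.87 mm.
M_n = C_f(d − h_f/2) + (T − C_f)(d − a_w/2) = 948702 × (660 − 40) + 1840098 × (660 − 87.435) = 588.20 + 1053.58 = 1641.78 × 10⁶ N·mm.
M_n = 1641.78 kN·m.

M_n ≈ 1640 kN·m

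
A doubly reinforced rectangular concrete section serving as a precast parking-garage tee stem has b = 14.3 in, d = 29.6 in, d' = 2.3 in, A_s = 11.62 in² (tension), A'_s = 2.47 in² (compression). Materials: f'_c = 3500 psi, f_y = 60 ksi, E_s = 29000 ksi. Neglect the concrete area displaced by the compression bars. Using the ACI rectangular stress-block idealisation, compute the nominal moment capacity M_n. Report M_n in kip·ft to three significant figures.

Assume both steels yield.
a = (A_s − A'_s) f_y/(0.85 f'_c b) = (11.62 − 2.47) × 60/(0.85 × 3.5 × 14.3) = 12.905 in.
c = a/β₁ = 12.905/0.85 = 15.182 in; ε'_s = 0.003(c − d')/c = 0.0025 ≥ ε_y = 0.0021, so the compression steel yields.
M_n = (A_s − A'_s) f_y (d − a/2) + A'_s f_y (d − d') = 549 × (29.6 − 6.4525) + 148.2 × (29.6 − 2.3) = 12708.0 + 4045.9 = 16753.9 kip·in = 16753.9/12 = 1396.16 kip·ft.

M_n ≈ 1400 kip·ft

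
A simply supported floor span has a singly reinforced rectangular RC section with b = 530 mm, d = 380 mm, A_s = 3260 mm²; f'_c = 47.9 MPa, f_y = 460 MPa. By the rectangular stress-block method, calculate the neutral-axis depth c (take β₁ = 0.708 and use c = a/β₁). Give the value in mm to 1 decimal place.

T = A_s f_y = 3260 × 460 = 1499600 N = 1499.6 kN.
Setting C = 0.85 f'_c a b equal to T: a = 1499600/(0.85 × 47.9 × 530) = 69.494 mm.
With β₁ = 0.708, c = a/β₁ = 69.494/0.708 = 98.2 mm.

c ≈ 98.2 mm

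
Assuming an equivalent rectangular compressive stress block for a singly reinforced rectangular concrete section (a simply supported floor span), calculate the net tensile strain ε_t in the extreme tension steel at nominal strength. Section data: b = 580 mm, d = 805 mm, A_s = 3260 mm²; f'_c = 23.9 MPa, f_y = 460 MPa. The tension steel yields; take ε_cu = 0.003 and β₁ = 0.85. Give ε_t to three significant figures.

ε_t ≈ 0.0131

a = A_s f_y/(0.85 f'_c b) = 127.27 mm.
β₁ = 0.85, so c = a/β₁ = 127.27/0.85 = 149.73 mm.
From the linear strain diagram with ε_cu = 0.003: ε_t = 0.003 (d − c)/c = 0.003 × (805 − 149.73)/149.73 = 0.0131.
Since ε_t ≥ 0.005, the section is tension-controlled.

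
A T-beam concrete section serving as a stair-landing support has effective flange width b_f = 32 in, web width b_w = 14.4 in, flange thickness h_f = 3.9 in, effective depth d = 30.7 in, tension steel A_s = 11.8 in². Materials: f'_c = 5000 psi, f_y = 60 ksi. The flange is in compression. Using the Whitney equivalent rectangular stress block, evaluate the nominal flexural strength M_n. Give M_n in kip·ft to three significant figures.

Tension: T = A_s f_y = 11.8 × 60 = 708 kips.
Try a within the flange: a = T/(0.85 f'_c b_f) = 708/(0.85 × 5 × 32) = 5.206 in.
a = 5.206 > h_f = 3.9 in: the block extends into the web. Split into flange-overhang and web parts.
C_f = 0.85 f'_c (b_f − b_w) h_f = 0.85 × 5 × (32 − 14.4) × 3.9 = 291.7 kips.
Remaining web compression depth: a_w = (T − C_f)/(0.85 f'_c b_w) = (708 − 291.7)/(0.85 × 5 × 14.4) = 6.802 in.
M_n = C_f(d − h_f/2) + (T − C_f)(d − a_w/2) = 291.7 × (30.7 − 1.95) + 416.3 × (30.7 − 3.401) = 8386.4 + 11364.6 = 19751.0 kip·in.
M_n = 19751.0/12 = 1645.92 kip·ft.

M_n ≈ 1650 kip·ft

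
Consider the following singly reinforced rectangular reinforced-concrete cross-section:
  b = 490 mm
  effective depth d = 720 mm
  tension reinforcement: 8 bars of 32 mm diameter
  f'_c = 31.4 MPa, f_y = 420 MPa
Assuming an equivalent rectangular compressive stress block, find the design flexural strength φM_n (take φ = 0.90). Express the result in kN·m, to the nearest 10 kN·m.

A_s = 8 × 804 = 6432 mm².
T = A_s f_y = 6432 × 420 = 2701440 N = 2701.44 kN.
From C = T: a = T/(0.85 f'_c b) = 2701440/(0.85 × 31.4 × 490) = 206.56 mm.
M_n = T(d − a/2) = 2701.44 kN × (720 − 103.28) mm = 1666.03 kN·m.
φM_n = 0.90 × 1666.03 = 1499.43 kN·m.

φM_n ≈ 1500 kN·m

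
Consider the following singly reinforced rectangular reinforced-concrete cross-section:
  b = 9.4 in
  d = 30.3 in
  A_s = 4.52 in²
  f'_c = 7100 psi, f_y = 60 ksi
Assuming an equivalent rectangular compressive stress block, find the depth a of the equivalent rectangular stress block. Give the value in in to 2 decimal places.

a ≈ 4.78 in

T = A_s f_y = 4.52 × 60 = 271.2 kips.
a = T/(0.85 f'_c b) = 271.2/(0.85 × 7.1 × 9.4) = 4.78 in.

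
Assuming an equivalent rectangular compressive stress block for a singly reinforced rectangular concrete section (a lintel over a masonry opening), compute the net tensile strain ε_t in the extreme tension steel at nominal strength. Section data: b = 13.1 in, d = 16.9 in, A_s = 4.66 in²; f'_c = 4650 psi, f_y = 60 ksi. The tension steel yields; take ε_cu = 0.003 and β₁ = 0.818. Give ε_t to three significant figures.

ε_t ≈ 0.00468

a = A_s f_y/(0.85 f'_c b) = 5.400 in.
β₁ = 0.818, so c = a/β₁ = 5.400/0.818 = 6.601 in.
From the linear strain diagram with ε_cu = 0.003: ε_t = 0.003 (d − c)/c = 0.003 × (16.9 − 6.601)/6.601 = 0.00468.
ε_t is between 0.004 and 0.005 — transition zone.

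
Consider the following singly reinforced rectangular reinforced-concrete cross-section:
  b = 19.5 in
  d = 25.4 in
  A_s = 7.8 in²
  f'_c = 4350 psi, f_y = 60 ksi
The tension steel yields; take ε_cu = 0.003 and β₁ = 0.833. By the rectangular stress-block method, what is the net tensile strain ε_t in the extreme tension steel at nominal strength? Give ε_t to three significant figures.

ε_t ≈ 0.00678

a = A_s f_y/(0.85 f'_c b) = 6.491 in.
β₁ = 0.833, so c = a/β₁ = 6.491/0.833 = 7.792 in.
From the linear strain diagram with ε_cu = 0.003: ε_t = 0.003 (d − c)/c = 0.003 × (25.4 − 7.792)/7.792 = 0.00678.
Since ε_t ≥ 0.005, the section is tension-controlled.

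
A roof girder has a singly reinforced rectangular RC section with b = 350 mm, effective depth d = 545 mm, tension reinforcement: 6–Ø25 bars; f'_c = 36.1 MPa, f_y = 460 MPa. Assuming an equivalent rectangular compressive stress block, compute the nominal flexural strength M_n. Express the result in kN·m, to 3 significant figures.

M_n ≈ 653 kN·m

A_s = 6 × 491 = 2946 mm².
T = A_s f_y = 2946 × 460 = 1355160 N = 1355.16 kN.
From C = T: a = T/(0.85 f'_c b) = 1355160/(0.85 × 36.1 × 350) = 126.18 mm.
M_n = T(d − a/2) = 1355.16 kN × (545 − 63.09) mm = 653.07 kN·m.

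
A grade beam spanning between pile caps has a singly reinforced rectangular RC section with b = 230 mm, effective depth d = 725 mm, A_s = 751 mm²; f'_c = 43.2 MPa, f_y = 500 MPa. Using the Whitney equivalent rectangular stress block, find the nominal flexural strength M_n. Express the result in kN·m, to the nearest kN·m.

M_n ≈ 264 kN·m

T = A_s f_y = 751 × 500 = 375500 N = 375.5 kN.
From C = T: a = T/(0.85 f'_c b) = 375500/(0.85 × 43.2 × 230) = 44.46 mm.
M_n = T(d − a/2) = 375.5 kN × (725 − 22.23) mm = 263.89 kN·m.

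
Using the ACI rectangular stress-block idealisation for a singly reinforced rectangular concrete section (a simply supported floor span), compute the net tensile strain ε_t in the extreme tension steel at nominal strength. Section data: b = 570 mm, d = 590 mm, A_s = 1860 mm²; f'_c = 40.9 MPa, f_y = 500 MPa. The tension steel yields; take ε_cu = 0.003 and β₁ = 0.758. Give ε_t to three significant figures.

a = A_s f_y/(0.85 f'_c b) = 46.93 mm.
β₁ = 0.758, so c = a/β₁ = 46.93/0.758 = 61.91 mm.
From the linear strain diagram with ε_cu = 0.003: ε_t = 0.003 (d − c)/c = 0.003 × (590 − 61.91)/61.91 = 0.0256.
Since ε_t ≥ 0.005, the section is tension-controlled.

ε_t ≈ 0.0256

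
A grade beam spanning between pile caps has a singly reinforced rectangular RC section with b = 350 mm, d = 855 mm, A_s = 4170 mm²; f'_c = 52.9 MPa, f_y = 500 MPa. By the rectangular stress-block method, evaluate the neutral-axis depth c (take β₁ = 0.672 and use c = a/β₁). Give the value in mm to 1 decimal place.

T = A_s f_y = 4170 × 500 = 2085000 N = 2085 kN.
Setting C = 0.85 f'_c a b equal to T: a = 2085000/(0.85 × 52.9 × 350) = 132.484 mm.
With β₁ = 0.672, c = a/β₁ = 132.484/0.672 = 197.1 mm.

c ≈ 197.1 mm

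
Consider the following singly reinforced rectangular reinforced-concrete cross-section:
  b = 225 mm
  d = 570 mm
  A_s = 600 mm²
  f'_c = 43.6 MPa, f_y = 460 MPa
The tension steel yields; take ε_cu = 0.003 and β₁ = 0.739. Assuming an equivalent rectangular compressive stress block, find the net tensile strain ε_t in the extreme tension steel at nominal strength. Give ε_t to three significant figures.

ε_t ≈ 0.0352

a = A_s f_y/(0.85 f'_c b) = 33.10 mm.
β₁ = 0.739, so c = a/β₁ = 33.10/0.739 = 44.79 mm.
From the linear strain diagram with ε_cu = 0.003: ε_t = 0.003 (d − c)/c = 0.003 × (570 − 44.79)/44.79 = 0.0352.
Since ε_t ≥ 0.005, the section is tension-controlled.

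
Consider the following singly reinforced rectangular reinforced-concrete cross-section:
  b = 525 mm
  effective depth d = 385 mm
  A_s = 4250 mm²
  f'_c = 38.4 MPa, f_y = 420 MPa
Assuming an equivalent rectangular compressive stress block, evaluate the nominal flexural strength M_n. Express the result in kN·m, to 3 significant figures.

T = A_s f_y = 4250 × 420 = 1785000 N = 1785 kN.
From C = T: a = T/(0.85 f'_c b) = 1785000/(0.85 × 38.4 × 525) = 104.17 mm.
M_n = T(d − a/2) = 1785 kN × (385 − 52.085) mm = 594.25 kN·m.

M_n ≈ 594 kN·m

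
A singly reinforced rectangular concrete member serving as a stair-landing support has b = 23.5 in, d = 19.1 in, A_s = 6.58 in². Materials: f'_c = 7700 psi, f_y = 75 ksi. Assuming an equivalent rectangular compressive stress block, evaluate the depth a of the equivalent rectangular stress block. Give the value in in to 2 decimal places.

a ≈ 3.21 in

T = A_s f_y = 6.58 × 75 = 493.5 kips.
a = T/(0.85 f'_c b) = 493.5/(0.85 × 7.7 × 23.5) = 3.21 in.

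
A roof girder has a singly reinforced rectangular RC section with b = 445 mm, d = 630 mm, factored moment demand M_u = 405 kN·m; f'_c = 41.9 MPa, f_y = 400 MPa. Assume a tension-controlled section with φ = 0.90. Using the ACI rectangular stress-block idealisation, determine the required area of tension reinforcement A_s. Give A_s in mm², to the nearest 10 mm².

A_s ≈ 1850 mm²

M_n = M_u/φ = 405/0.90 = 450 kN·m.
With M_n = 0.85 f'_c a b (d − a/2), solve the quadratic for a:
a = d − √(d² − 2M_n/(0.85 f'_c b)) = 630 − √(630² − 2 × 450×10⁶/(0.85 × 41.9 × 445)) = 46.81 mm.
A_s = 0.85 f'_c a b / f_y = 0.85 × 41.9 × 46.81 × 445 / 400 = 1854.7 mm².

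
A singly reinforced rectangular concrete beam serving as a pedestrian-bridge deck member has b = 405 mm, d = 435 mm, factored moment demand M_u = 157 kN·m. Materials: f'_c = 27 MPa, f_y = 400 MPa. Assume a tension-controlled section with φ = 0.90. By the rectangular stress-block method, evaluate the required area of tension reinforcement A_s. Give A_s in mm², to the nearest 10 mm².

A_s ≈ 1060 mm²

M_n = M_u/φ = 157/0.90 = 174.444 kN·m.
With M_n = 0.85 f'_c a b (d − a/2), solve the quadratic for a:
a = d − √(d² − 2M_n/(0.85 f'_c b)) = 435 − √(435² − 2 × 174.444×10⁶/(0.85 × 27 × 405)) = 45.53 mm.
A_s = 0.85 f'_c a b / f_y = 0.85 × 27 × 45.53 × 405 / 400 = 1058.0 mm².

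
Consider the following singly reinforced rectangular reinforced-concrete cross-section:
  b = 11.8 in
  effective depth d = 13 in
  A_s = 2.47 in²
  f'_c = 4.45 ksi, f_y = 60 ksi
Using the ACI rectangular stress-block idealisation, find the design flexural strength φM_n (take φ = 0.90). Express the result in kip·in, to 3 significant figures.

φM_n ≈ 1510 kip·in

T = A_s f_y = 2.47 × 60 = 148.2 kips.
a = T/(0.85 f'_c b) = 148.2/(0.85 × 4.45 × 11.8) = 3.320 in.
M_n = T(d − a/2) = 148.2 × (13 − 1.66) = 1680.6 kip·in.
φM_n = 0.90 × 1680.6 = 1512.5 kip·in.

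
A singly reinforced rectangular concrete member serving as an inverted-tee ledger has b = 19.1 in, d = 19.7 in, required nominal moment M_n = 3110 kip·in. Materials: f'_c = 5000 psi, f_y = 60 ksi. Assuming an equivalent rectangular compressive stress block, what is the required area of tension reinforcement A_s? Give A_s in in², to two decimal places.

From M_n = 0.85 f'_c a b (d − a/2):
a = d − √(d² − 2M_n/(0.85 f'_c b)) = 19.7 − √(19.7² − 2 × 3110/(0.85 × 5 × 19.1)) = 2.052 in.
A_s = 0.85 f'_c a b / f_y = 0.85 × 5 × 2.052 × 19.1 / 60 = 2.776 in².

A_s ≈ 2.78 in²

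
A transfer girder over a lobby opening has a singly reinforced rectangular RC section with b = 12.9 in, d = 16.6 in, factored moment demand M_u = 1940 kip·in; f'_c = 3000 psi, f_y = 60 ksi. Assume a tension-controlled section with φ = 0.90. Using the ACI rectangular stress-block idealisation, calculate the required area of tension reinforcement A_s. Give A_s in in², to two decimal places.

A_s ≈ 2.51 in²

M_n = M_u/φ = 1940/0.90 = 2155.56 kip·in.
From M_n = 0.85 f'_c a b (d − a/2):
a = d − √(d² − 2M_n/(0.85 f'_c b)) = 16.6 − √(16.6² − 2 × 2155.56/(0.85 × 3 × 12.9)) = 4.579 in.
A_s = 0.85 f'_c a b / f_y = 0.85 × 3 × 4.579 × 12.9 / 60 = 2.510 in².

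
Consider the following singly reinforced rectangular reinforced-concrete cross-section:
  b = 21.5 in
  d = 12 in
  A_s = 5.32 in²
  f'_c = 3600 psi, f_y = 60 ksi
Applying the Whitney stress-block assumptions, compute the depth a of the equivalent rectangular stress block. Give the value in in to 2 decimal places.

T = A_s f_y = 5.32 × 60 = 319.2 kips.
a = T/(0.85 f'_c b) = 319.2/(0.85 × 3.6 × 21.5) = 4.85 in.

a ≈ 4.85 in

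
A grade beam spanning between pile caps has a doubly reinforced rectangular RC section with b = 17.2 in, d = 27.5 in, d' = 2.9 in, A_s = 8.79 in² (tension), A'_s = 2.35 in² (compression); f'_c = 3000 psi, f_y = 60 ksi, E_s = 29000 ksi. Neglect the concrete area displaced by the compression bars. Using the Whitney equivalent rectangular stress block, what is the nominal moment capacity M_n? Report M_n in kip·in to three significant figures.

Assume both steels yield.
a = (A_s − A'_s) f_y/(0.85 f'_c b) = (8.79 − 2.35) × 60/(0.85 × 3 × 17.2) = 8.810 in.
c = a/β₁ = 8.810/0.85 = 10.365 in; ε'_s = 0.003(c − d')/c = 0.0022 ≥ ε_y = 0.0021, so the compression steel yields.
M_n = (A_s − A'_s) f_y (d − a/2) + A'_s f_y (d − d') = 386.4 × (27.5 − 4.405) + 141 × (27.5 − 2.9) = 8923.9 + 3468.6 = 12392.5 kip·in.

M_n ≈ 12400 kip·in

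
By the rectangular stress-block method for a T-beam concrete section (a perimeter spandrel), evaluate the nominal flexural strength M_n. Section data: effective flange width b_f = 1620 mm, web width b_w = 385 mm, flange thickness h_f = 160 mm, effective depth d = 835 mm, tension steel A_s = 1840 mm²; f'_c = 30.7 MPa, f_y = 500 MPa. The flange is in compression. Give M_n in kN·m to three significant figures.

M_n ≈ 758 kN·m

Tension: T = A_s f_y = 1840 × 500 = 920000 N.
Try a within the flange: a = T/(0.85 f'_c b_f) = 920000/(0.85 × 30.7 × 1620) = 21.76 mm.
Since a = 21.76 ≤ h_f = 160 mm, the stress block lies entirely in the flange; analyse as a rectangular beam of width b_f.
M_n = T(d − a/2) = 920000 × (835 − 10.88) = 758.19 × 10⁶ N·mm.
M_n = 758.19 kN·m.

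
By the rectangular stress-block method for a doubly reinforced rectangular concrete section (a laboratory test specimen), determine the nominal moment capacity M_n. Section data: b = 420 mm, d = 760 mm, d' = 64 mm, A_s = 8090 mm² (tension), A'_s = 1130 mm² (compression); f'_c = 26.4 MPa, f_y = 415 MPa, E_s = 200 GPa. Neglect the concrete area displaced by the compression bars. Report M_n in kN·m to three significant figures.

M_n ≈ 2080 kN·m

Assume both tension and compression steel yield.
Net tension couple steel: A_s − A'_s = 6960 mm².
a = (A_s − A'_s) f_y / (0.85 f'_c b) = 2888400/(0.85 × 26.4 × 420) = 306.47 mm.
c = a/β₁ = 306.47/0.85 = 360.55 mm; ε'_s = 0.003(c − d')/c = 0.0025 ≥ f_y/E_s = 0.0021, so compression steel does yield.
M_n = (A_s − A'_s) f_y (d − a/2) + A'_s f_y (d − d') = [2888400 × (760 − 153.235) + 468950 × (760 − 64)] × 10⁻⁶ = 1752.58 + 326.39 = 2078.97 kN·m.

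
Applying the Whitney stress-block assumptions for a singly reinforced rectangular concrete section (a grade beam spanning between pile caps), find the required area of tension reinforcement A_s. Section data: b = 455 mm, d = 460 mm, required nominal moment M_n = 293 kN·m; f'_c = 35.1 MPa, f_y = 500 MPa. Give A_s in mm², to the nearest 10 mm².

A_s ≈ 1350 mm²

With M_n = 0.85 f'_c a b (d − a/2), solve the quadratic for a:
a = d − √(d² − 2M_n/(0.85 f'_c b)) = 460 − √(460² − 2 × 293×10⁶/(0.85 × 35.1 × 455)) = 49.60 mm.
A_s = 0.85 f'_c a b / f_y = 0.85 × 35.1 × 49.60 × 455 / 500 = 1346.6 mm².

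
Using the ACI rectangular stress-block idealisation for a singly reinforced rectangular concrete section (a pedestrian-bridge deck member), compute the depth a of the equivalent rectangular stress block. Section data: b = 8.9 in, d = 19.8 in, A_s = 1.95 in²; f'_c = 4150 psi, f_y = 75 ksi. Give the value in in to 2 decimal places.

T = A_s f_y = 1.95 × 75 = 146.25 kips.
a = T/(0.85 f'_c b) = 146.25/(0.85 × 4.15 × 8.9) = 4.66 in.

a ≈ 4.66 in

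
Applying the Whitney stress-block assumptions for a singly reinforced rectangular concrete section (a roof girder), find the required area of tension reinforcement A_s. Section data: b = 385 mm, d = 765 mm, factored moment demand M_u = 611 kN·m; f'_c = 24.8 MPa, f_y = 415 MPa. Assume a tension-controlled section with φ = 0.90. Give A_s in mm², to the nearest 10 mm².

M_n = M_u/φ = 611/0.90 = 678.889 kN·m.
With M_n = 0.85 f'_c a b (d − a/2), solve the quadratic for a:
a = d − √(d² − 2M_n/(0.85 f'_c b)) = 765 − √(765² − 2 × 678.889×10⁶/(0.85 × 24.8 × 385)) = 118.53 mm.
A_s = 0.85 f'_c a b / f_y = 0.85 × 24.8 × 118.53 × 385 / 415 = 2318.0 mm².

A_s ≈ 2320 mm²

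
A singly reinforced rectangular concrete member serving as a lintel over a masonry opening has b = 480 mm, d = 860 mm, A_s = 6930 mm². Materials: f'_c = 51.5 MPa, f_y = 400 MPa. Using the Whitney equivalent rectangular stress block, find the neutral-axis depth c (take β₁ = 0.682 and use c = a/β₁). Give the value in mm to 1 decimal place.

c ≈ 193.4 mm

T = A_s f_y = 6930 × 400 = 2772000 N = 2772 kN.
Setting C = 0.85 f'_c a b equal to T: a = 2772000/(0.85 × 51.5 × 480) = 131.925 mm.
With β₁ = 0.682, c = a/β₁ = 131.925/0.682 = 193.4 mm.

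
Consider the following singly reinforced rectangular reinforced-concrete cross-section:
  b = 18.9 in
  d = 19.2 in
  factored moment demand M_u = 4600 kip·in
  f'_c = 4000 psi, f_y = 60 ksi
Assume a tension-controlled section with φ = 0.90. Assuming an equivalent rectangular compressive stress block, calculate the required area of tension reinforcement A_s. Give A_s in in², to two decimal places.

A_s ≈ 5.06 in²

M_n = M_u/φ = 4600/0.90 = 5111.11 kip·in.
From M_n = 0.85 f'_c a b (d − a/2):
a = d − √(d² − 2M_n/(0.85 f'_c b)) = 19.2 − √(19.2² − 2 × 5111.11/(0.85 × 4 × 18.9)) = 4.724 in.
A_s = 0.85 f'_c a b / f_y = 0.85 × 4 × 4.724 × 18.9 / 60 = 5.059 in².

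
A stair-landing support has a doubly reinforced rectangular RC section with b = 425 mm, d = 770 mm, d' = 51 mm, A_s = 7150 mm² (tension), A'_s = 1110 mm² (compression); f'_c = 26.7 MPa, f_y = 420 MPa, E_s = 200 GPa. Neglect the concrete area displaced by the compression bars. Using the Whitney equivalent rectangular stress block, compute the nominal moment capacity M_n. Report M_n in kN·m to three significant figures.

M_n ≈ 1950 kN·m

Assume both tension and compression steel yield.
Net tension couple steel: A_s − A'_s = 6040 mm².
a = (A_s − A'_s) f_y / (0.85 f'_c b) = 2536800/(0.85 × 26.7 × 425) = 263.01 mm.
c = a/β₁ = 263.01/0.85 = 309.42 mm; ε'_s = 0.003(c − d')/c = 0.0025 ≥ f_y/E_s = 0.0021, so compression steel does yield.
M_n = (A_s − A'_s) f_y (d − a/2) + A'_s f_y (d − d') = [2536800 × (770 − 131.505) + 466200 × (770 − 51)] × 10⁻⁶ = 1619.73 + 335.20 = 1954.93 kN·m.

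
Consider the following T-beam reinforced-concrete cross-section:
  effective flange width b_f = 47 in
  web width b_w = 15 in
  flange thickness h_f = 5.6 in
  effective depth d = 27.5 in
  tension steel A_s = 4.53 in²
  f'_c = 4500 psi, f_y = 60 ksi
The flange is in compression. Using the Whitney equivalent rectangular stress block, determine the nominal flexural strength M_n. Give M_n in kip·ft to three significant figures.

M_n ≈ 606 kip·ft

Tension: T = A_s f_y = 4.53 × 60 = 271.8 kips.
Try a within the flange: a = T/(0.85 f'_c b_f) = 271.8/(0.85 × 4.5 × 47) = 1.512 in.
Since a = 1.512 ≤ h_f = 5.6 in, the stress block lies entirely in the flange; analyse as a rectangular beam of width b_f.
M_n = T(d − a/2) = 271.8 × (27.5 − 0.756) = 7269.0 kip·in.
M_n = 7269.0/12 = 605.75 kip·ft.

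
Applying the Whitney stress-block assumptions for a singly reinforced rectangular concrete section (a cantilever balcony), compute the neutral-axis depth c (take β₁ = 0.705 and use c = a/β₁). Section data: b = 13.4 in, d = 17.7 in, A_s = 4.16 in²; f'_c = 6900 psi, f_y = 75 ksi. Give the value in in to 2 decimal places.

c ≈ 5.63 in

T = A_s f_y = 4.16 × 75 = 312 kips.
a = T/(0.85 f'_c b) = 312/(0.85 × 6.9 × 13.4) = 3.9699 in.
With β₁ = 0.705, c = a/β₁ = 3.9699/0.705 = 5.63 in.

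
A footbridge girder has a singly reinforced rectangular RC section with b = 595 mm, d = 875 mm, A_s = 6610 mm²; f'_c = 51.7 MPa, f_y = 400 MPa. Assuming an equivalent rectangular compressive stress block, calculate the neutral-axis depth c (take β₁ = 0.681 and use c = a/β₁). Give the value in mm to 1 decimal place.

T = A_s f_y = 6610 × 400 = 2644000 N = 2644 kN.
Setting C = 0.85 f'_c a b equal to T: a = 2644000/(0.85 × 51.7 × 595) = 101.120 mm.
With β₁ = 0.681, c = a/β₁ = 101.120/0.681 = 148.5 mm.

c ≈ 148.5 mm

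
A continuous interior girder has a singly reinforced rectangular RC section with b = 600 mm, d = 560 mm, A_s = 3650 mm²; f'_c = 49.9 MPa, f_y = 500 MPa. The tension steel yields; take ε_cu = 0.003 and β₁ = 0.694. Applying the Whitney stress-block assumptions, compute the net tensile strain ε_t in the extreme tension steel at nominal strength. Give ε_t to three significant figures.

ε_t ≈ 0.0133

a = A_s f_y/(0.85 f'_c b) = 71.71 mm.
β₁ = 0.694, so c = a/β₁ = 71.71/0.694 = 103.33 mm.
From the linear strain diagram with ε_cu = 0.003: ε_t = 0.003 (d − c)/c = 0.003 × (560 − 103.33)/103.33 = 0.0133.
Since ε_t ≥ 0.005, the section is tension-controlled.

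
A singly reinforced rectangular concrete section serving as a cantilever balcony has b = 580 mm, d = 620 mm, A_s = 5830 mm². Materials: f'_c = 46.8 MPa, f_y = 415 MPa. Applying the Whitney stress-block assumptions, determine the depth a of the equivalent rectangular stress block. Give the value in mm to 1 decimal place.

T = A_s f_y = 5830 × 415 = 2419450 N = 2419.45 kN.
Setting C = 0.85 f'_c a b equal to T: a = 2419450/(0.85 × 46.8 × 580) = 104.9 mm.

a ≈ 104.9 mm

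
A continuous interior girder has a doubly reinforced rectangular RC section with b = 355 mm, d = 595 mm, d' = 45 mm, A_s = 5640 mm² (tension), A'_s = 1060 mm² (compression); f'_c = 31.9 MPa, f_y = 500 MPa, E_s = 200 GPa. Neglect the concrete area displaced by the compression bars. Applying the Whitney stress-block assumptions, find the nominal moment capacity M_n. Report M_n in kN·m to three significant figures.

Assume both tension and compression steel yield.
Net tension couple steel: A_s − A'_s = 4580 mm².
a = (A_s − A'_s) f_y / (0.85 f'_c b) = 2290000/(0.85 × 31.9 × 355) = 237.90 mm.
c = a/β₁ = 237.90/0.822 = 289.42 mm; ε'_s = 0.003(c − d')/c = 0.0025 ≥ f_y/E_s = 0.0025, so compression steel does yield.
M_n = (A_s − A'_s) f_y (d − a/2) + A'_s f_y (d − d') = [2290000 × (595 − 118.95) + 530000 × (595 − 45)] × 10⁻⁶ = 1090.15 + 291.50 = 1381.65 kN·m.

M_n ≈ 1380 kN·m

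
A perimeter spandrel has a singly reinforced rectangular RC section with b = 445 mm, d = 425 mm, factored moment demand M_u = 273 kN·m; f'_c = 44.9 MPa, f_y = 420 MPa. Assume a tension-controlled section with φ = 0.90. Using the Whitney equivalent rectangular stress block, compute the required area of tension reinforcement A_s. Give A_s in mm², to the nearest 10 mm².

M_n = M_u/φ = 273/0.90 = 303.333 kN·m.
With M_n = 0.85 f'_c a b (d − a/2), solve the quadratic for a:
a = d − √(d² − 2M_n/(0.85 f'_c b)) = 425 − √(425² − 2 × 303.333×10⁶/(0.85 × 44.9 × 445)) = 44.34 mm.
A_s = 0.85 f'_c a b / f_y = 0.85 × 44.9 × 44.34 × 445 / 420 = 1793.0 mm².

A_s ≈ 1790 mm²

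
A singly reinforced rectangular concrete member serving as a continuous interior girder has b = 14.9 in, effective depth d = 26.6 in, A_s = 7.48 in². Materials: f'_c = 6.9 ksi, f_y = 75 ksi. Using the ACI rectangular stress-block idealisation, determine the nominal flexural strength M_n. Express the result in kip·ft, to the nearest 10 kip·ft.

T = A_s f_y = 7.48 × 75 = 561 kips.
a = T/(0.85 f'_c b) = 561/(0.85 × 6.9 × 14.9) = 6.420 in.
M_n = T(d − a/2) = 561 × (26.6 − 3.21) = 13121.8 kip·in = 13121.8/12 = 1093.48 kip·ft.

M_n ≈ 1090 kip·ft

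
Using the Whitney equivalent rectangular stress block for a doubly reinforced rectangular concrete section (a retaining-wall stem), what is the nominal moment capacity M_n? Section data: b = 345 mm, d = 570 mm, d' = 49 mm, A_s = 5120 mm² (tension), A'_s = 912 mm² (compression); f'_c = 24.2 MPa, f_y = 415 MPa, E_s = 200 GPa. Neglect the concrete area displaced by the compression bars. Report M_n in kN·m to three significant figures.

M_n ≈ 978 kN·m

Assume both tension and compression steel yield.
Net tension couple steel: A_s − A'_s = 4208 mm².
a = (A_s − A'_s) f_y / (0.85 f'_c b) = 1746320/(0.85 × 24.2 × 345) = 246.08 mm.
c = a/β₁ = 246.08/0.85 = 289.51 mm; ε'_s = 0.003(c − d')/c = 0.0025 ≥ f_y/E_s = 0.0021, so compression steel does yield.
M_n = (A_s − A'_s) f_y (d − a/2) + A'_s f_y (d − d') = [1746320 × (570 − 123.04) + 378480 × (570 − 49)] × 10⁻⁶ = 780.54 + 197.19 = 977.73 kN·m.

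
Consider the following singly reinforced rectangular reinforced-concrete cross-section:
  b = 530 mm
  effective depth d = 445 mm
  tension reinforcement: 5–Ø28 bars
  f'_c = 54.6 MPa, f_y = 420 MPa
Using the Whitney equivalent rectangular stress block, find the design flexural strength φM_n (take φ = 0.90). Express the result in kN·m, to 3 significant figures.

A_s = 5 × 616 = 3080 mm².
T = A_s f_y = 3080 × 420 = 1293600 N = 1293.6 kN.
From C = T: a = T/(0.85 f'_c b) = 1293600/(0.85 × 54.6 × 530) = 52.59 mm.
M_n = T(d − a/2) = 1293.6 kN × (445 − 26.295) mm = 541.64 kN·m.
φM_n = 0.90 × 541.64 = 487.48 kN·m.

φM_n ≈ 487 kN·m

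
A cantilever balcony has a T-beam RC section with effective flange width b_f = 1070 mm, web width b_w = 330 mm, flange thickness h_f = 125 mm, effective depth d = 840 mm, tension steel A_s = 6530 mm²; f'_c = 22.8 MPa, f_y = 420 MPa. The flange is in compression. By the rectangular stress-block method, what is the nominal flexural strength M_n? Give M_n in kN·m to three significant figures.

M_n ≈ 2120 kN·m

Tension: T = A_s f_y = 6530 × 420 = 2742600 N.
Try a within the flange: a = T/(0.85 f'_c b_f) = 2742600/(0.85 × 22.8 × 1070) = 132.26 mm.
a = 132.26 > h_f = 125 mm: the block extends into the web. Split into flange-overhang and web parts.
C_f = 0.85 f'_c (b_f − b_w) h_f = 0.85 × 22.8 × (1070 − 330) × 125 = 1792650 N.
Remaining web compression depth: a_w = (T − C_f)/(0.85 f'_c b_w) = (2742600 − 1792650)/(0.85 × 22.8 × 330) = 148.54 mm.
M_n = C_f(d − h_f/2) + (T − C_f)(d − a_w/2) = 1792650 × (840 − 62.5) + 949950 × (840 − 74.27) = 1393.79 + 727.41 = 2121.20 × 10⁶ N·mm.
M_n = 2121.20 kN·m.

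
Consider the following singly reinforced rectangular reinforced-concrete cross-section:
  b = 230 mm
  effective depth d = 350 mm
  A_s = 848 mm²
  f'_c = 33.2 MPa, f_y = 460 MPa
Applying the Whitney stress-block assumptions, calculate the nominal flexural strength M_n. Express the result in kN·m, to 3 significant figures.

T = A_s f_y = 848 × 460 = 390080 N = 390.08 kN.
From C = T: a = T/(0.85 f'_c b) = 390080/(0.85 × 33.2 × 230) = 60.10 mm.
M_n = T(d − a/2) = 390.08 kN × (350 − 30.05) mm = 124.81 kN·m.

M_n ≈ 125 kN·m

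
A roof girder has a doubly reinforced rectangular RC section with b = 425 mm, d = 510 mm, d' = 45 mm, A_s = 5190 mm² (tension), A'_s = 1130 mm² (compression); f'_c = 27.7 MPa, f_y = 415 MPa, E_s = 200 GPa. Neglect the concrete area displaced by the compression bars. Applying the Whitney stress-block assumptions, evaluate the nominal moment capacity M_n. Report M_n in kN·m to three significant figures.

Assume both tension and compression steel yield.
Net tension couple steel: A_s − A'_s = 4060 mm².
a = (A_s − A'_s) f_y / (0.85 f'_c b) = 1684900/(0.85 × 27.7 × 425) = 168.38 mm.
c = a/β₁ = 168.38/0.85 = 198.09 mm; ε'_s = 0.003(c − d')/c = 0.0023 ≥ f_y/E_s = 0.0021, so compression steel does yield.
M_n = (A_s − A'_s) f_y (d − a/2) + A'_s f_y (d − d') = [1684900 × (510 − 84.19) + 468950 × (510 − 45)] × 10⁻⁶ = 717.45 + 218.06 = 935.51 kN·m.

M_n ≈ 936 kN·m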